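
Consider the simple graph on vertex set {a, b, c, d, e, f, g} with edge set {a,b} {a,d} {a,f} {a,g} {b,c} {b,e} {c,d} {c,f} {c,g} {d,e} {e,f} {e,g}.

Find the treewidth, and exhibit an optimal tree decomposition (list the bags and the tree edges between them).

Every bag has size at most 4, so the width is 4 − 1 = 3 and tw(G) ≤ 3. For the lower bound: the 4 vertex sets {b,e}, {c,f}, {a}, {d} are disjoint, each induces a connected subgraph, and every pair is joined by at least one edge of G. Contracting each set to a single vertex therefore yields K_{4} as a minor, and since treewidth is minor-monotone, tw(G) ≥ tw(K_{4}) = 3. Hence tw(G) = 3 exactly.

Treewidth 3.
One such decomposition:
Bags: B1 = {a, b, c, e}  B2 = {a, c, e, f}  B3 = {a, c, d, e}  B4 = {a, c, e, g}
Tree: B1–B2, B2–B3, B3–B4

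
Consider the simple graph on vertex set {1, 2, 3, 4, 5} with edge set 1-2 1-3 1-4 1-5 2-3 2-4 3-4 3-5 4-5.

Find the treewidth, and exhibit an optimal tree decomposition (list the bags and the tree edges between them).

The largest bag has 4 vertices, giving width 3; this decomposition certifies tw(G) ≤ 3. Conversely, {1, 2, 3, 4} is a clique of size 4, and the vertices of any clique must share a bag in every tree decomposition; so some bag has ≥ 4 vertices and tw(G) ≥ 3. Therefore the treewidth is 3.

Treewidth 3.
One such decomposition:
Bags: B1 = {1, 2, 3, 4}  B2 = {1, 3, 4, 5}
Tree: B1–B2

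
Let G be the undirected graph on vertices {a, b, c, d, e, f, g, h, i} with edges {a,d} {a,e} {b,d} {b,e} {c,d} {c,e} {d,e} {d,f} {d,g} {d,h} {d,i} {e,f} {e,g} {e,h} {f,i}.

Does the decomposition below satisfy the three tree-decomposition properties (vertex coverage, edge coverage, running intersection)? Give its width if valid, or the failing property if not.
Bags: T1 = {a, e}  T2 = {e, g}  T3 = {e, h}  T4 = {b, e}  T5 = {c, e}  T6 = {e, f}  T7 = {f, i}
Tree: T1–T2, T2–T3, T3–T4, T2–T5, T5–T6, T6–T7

No — vertex d appears in no bag.

A tree decomposition must satisfy three properties: every vertex lies in some bag; for every edge, both endpoints lie together in some bag; and for every vertex, the bags containing it form a connected subtree. Here vertex d appears in no bag, so the decomposition is invalid.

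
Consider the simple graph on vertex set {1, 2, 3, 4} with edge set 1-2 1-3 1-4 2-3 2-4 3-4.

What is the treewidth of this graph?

3

A width-3 tree decomposition is:
Bags: B1 = {1, 2, 3, 4}
Tree: (single bag)
A single bag containing all 4 vertices is trivially a valid decomposition of width 3. Conversely, {1, 2, 3, 4} is a clique of size 4, and the vertices of any clique must share a bag in every tree decomposition; so some bag has ≥ 4 vertices and tw(G) ≥ 3. Hence tw(G) = 3 exactly.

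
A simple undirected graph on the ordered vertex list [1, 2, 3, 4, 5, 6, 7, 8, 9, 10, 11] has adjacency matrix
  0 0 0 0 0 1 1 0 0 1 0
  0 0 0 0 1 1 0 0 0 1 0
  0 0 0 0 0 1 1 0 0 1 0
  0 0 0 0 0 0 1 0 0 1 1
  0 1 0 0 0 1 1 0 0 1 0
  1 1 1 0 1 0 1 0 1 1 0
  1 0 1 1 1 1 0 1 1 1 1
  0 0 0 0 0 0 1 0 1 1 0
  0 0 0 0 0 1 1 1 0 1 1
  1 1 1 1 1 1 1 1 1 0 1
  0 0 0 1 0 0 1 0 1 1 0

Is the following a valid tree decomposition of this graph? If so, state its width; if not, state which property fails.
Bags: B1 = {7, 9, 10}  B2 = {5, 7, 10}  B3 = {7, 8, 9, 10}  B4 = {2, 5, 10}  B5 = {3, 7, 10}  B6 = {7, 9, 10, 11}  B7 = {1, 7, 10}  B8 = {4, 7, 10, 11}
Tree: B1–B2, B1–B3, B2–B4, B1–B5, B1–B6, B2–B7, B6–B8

A tree decomposition must satisfy three properties: every vertex lies in some bag; for every edge, both endpoints lie together in some bag; and for every vertex, the bags containing it form a connected subtree. Here vertex 6 appears in no bag, so the decomposition is invalid.

No — vertex 6 appears in no bag.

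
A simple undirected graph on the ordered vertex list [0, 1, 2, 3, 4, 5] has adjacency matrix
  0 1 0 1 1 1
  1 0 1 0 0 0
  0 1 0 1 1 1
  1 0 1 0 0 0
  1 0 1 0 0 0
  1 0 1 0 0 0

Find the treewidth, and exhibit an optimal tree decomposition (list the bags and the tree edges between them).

Treewidth 2.
One such decomposition:
Bags: B1 = {0, 2, 4}  B2 = {0, 1, 2}  B3 = {0, 2, 5}  B4 = {0, 2, 3}
Tree: B1–B2, B2–B3, B3–B4

Every bag has size at most 3, so the width is 3 − 1 = 2 and tw(G) ≤ 2. The edges 4–2–1–0–4 form a cycle, so G is not a tree and its treewidth is at least 2. Therefore the treewidth is 2.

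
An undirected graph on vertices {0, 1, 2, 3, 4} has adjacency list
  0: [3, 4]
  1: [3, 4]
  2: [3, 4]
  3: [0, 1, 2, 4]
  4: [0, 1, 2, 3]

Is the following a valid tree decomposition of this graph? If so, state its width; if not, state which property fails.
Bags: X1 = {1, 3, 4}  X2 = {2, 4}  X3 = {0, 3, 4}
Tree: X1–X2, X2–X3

No — edge (3,2) lies in no bag.

A tree decomposition must satisfy three properties: every vertex lies in some bag; for every edge, both endpoints lie together in some bag; and for every vertex, the bags containing it form a connected subtree. Here edge (3,2) lies in no bag, so the decomposition is invalid.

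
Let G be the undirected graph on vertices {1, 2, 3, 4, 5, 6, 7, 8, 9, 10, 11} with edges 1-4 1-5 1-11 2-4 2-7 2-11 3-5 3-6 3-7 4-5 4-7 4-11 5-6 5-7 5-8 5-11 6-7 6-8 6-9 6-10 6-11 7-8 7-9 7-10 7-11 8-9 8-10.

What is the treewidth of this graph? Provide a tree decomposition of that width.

Each bag holds 4 vertices, so the decomposition has width 3, which upper-bounds the treewidth. Conversely, {1, 4, 5, 11} is a clique of size 4, and the vertices of any clique must share a bag in every tree decomposition; so some bag has ≥ 4 vertices and tw(G) ≥ 3. Therefore the treewidth is 3.

Treewidth 3.
One optimal decomposition is:
Bags: B1 = {5, 6, 7, 8}  B2 = {5, 6, 7, 11}  B3 = {4, 5, 7, 11}  B4 = {3, 5, 6, 7}  B5 = {6, 7, 8, 10}  B6 = {1, 4, 5, 11}  B7 = {2, 4, 7, 11}  B8 = {6, 7, 8, 9}
Tree: B1–B2, B2–B3, B1–B4, B1–B5, B3–B6, B3–B7, B5–B8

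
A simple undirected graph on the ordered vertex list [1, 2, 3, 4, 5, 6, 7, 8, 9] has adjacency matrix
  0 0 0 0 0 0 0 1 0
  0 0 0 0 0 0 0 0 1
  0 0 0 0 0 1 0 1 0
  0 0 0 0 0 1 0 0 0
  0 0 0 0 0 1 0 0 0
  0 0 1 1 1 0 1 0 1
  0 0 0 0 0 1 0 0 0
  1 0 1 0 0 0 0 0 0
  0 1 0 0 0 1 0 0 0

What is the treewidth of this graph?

A width-1 tree decomposition is:
Bags: B1 = {3, 6}  B2 = {6, 9}  B3 = {4, 6}  B4 = {3, 8}  B5 = {2, 9}  B6 = {5, 6}  B7 = {6, 7}  B8 = {1, 8}
Tree: B1–B2, B2–B3, B1–B4, B2–B5, B3–B6, B6–B7, B4–B8
Every bag has size at most 2, so the width is 2 − 1 = 1 and tw(G) ≤ 1. Any graph with an edge has treewidth ≥ 1, and G has the edge 6–3. The upper and lower bounds meet at 1, so that is the treewidth.

1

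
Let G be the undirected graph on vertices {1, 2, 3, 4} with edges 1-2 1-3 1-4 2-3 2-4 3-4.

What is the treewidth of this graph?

A width-3 tree decomposition is:
Bags: B1 = {1, 2, 3, 4}
Tree: (single bag)
With just one bag of size 4, the width is 4 − 1 = 3, so tw(G) ≤ 3. On the other hand G contains the 4-clique {1, 2, 3, 4}. A clique must lie in a single bag of any decomposition, so no decomposition can have width below 3. Therefore the treewidth is 3.

3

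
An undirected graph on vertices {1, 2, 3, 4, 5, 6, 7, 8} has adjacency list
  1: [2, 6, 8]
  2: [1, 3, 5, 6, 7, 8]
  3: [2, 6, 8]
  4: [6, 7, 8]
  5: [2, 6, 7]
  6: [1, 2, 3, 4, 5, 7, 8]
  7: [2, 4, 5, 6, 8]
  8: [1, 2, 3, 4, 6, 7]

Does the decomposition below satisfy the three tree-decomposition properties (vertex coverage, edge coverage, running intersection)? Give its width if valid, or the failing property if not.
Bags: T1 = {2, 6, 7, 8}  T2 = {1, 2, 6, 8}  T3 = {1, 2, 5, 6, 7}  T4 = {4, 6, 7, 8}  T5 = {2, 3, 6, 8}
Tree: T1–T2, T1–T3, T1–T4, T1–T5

A tree decomposition must satisfy three properties: every vertex lies in some bag; for every edge, both endpoints lie together in some bag; and for every vertex, the bags containing it form a connected subtree. Here bags containing vertex 1 are not connected in the tree, so the decomposition is invalid.

No — bags containing vertex 1 are not connected in the tree.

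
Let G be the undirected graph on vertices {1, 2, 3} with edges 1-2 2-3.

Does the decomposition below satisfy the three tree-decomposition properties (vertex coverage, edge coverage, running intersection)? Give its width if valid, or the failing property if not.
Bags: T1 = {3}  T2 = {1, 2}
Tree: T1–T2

A tree decomposition must satisfy three properties: every vertex lies in some bag; for every edge, both endpoints lie together in some bag; and for every vertex, the bags containing it form a connected subtree. Here edge (2,3) lies in no bag, so the decomposition is invalid.

No — edge (2,3) lies in no bag.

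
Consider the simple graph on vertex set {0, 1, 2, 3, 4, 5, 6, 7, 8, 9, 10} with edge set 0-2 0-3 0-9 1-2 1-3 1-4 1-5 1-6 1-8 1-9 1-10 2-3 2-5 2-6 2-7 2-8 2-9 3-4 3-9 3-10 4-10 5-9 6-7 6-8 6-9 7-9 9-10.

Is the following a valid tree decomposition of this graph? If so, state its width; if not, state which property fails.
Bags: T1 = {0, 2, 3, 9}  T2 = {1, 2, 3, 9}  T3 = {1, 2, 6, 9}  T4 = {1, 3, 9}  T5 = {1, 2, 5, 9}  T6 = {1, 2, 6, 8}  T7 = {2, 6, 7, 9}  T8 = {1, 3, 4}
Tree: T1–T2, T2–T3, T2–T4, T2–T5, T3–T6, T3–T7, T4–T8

A tree decomposition must satisfy three properties: every vertex lies in some bag; for every edge, both endpoints lie together in some bag; and for every vertex, the bags containing it form a connected subtree. Here vertex 10 appears in no bag, so the decomposition is invalid.

No — vertex 10 appears in no bag.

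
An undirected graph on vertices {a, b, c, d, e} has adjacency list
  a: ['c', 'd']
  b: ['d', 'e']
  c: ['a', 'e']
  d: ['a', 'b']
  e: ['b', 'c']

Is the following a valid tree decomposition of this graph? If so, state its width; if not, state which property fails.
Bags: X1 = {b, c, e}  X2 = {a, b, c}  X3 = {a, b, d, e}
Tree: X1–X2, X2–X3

A tree decomposition must satisfy three properties: every vertex lies in some bag; for every edge, both endpoints lie together in some bag; and for every vertex, the bags containing it form a connected subtree. Here bags containing vertex e are not connected in the tree, so the decomposition is invalid.

No — bags containing vertex e are not connected in the tree.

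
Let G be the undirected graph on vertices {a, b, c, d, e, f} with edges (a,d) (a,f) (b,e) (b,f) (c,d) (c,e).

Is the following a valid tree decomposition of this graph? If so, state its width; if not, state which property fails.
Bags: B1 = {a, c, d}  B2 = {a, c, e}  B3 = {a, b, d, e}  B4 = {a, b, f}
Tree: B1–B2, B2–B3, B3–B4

No — bags containing vertex d are not connected in the tree.

A tree decomposition must satisfy three properties: every vertex lies in some bag; for every edge, both endpoints lie together in some bag; and for every vertex, the bags containing it form a connected subtree. Here bags containing vertex d are not connected in the tree, so the decomposition is invalid.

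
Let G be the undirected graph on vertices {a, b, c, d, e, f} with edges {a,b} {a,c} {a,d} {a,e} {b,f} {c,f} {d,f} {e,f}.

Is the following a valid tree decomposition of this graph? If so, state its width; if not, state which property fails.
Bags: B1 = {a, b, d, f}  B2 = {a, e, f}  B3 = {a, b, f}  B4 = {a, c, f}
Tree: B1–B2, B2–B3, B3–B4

No — bags containing vertex b are not connected in the tree.

A tree decomposition must satisfy three properties: every vertex lies in some bag; for every edge, both endpoints lie together in some bag; and for every vertex, the bags containing it form a connected subtree. Here bags containing vertex b are not connected in the tree, so the decomposition is invalid.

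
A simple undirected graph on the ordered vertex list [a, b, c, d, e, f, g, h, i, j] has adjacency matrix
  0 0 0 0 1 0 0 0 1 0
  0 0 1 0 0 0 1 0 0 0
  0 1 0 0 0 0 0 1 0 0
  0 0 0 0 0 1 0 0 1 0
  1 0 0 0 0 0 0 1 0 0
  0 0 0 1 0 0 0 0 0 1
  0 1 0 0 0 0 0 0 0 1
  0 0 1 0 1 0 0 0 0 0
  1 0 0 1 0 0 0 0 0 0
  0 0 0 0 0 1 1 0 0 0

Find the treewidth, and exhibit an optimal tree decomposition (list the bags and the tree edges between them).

Treewidth 2.
One such decomposition:
Bags: B1 = {a, e, i}  B2 = {d, e, i}  B3 = {d, e, f}  B4 = {e, f, j}  B5 = {e, g, j}  B6 = {b, e, g}  B7 = {b, c, e}  B8 = {c, e, h}
Tree: B1–B2, B2–B3, B3–B4, B4–B5, B5–B6, B6–B7, B7–B8

Every bag has size at most 3, so the width is 3 − 1 = 2 and tw(G) ≤ 2. Since e–a–i–d–f–j–g–b–c–h–e is a cycle in G, G is not acyclic. Forests are exactly the graphs of treewidth ≤ 1, so tw(G) ≥ 2. Combining the bounds, tw(G) = 2.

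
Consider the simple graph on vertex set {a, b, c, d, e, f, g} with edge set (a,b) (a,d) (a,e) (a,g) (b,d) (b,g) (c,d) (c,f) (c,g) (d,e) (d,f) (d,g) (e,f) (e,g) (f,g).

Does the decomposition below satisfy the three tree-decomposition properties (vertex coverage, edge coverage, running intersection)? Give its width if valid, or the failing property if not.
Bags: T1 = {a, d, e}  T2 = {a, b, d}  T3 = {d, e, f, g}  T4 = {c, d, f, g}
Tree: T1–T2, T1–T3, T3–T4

A tree decomposition must satisfy three properties: every vertex lies in some bag; for every edge, both endpoints lie together in some bag; and for every vertex, the bags containing it form a connected subtree. Here edge (g,a) lies in no bag, so the decomposition is invalid.

No — edge (g,a) lies in no bag.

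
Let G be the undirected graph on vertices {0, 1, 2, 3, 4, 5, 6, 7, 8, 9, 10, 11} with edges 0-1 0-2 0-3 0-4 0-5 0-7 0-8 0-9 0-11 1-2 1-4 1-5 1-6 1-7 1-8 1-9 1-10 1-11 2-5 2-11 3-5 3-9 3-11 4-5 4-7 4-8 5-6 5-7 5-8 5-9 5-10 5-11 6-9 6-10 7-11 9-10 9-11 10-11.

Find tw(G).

4

A width-4 tree decomposition is:
Bags: B1 = {0, 1, 5, 7, 11}  B2 = {0, 1, 4, 5, 7}  B3 = {0, 1, 5, 9, 11}  B4 = {1, 5, 9, 10, 11}  B5 = {0, 3, 5, 9, 11}  B6 = {1, 5, 6, 9, 10}  B7 = {0, 1, 2, 5, 11}  B8 = {0, 1, 4, 5, 8}
Tree: B1–B2, B1–B3, B3–B4, B3–B5, B4–B6, B3–B7, B2–B8
Every bag has size at most 5, so the width is 5 − 1 = 4 and tw(G) ≤ 4. On the other hand G contains the 5-clique {0, 1, 4, 5, 8}. A clique must lie in a single bag of any decomposition, so no decomposition can have width below 4. Hence tw(G) = 4 exactly.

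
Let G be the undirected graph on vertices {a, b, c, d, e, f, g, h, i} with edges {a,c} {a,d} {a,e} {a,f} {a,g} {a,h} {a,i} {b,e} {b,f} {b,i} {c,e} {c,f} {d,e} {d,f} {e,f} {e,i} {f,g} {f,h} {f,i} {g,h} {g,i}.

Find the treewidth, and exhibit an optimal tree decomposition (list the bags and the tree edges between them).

Each bag holds 4 vertices, so the decomposition has width 3, which upper-bounds the treewidth. On the other hand G contains the 4-clique {a, f, g, h}. A clique must lie in a single bag of any decomposition, so no decomposition can have width below 3. The upper and lower bounds meet at 3, so that is the treewidth.

Treewidth 3.
Bags: B1 = {b, e, f, i}  B2 = {a, e, f, i}  B3 = {a, c, e, f}  B4 = {a, d, e, f}  B5 = {a, f, g, i}  B6 = {a, f, g, h}
Tree: B1–B2, B2–B3, B3–B4, B2–B5, B5–B6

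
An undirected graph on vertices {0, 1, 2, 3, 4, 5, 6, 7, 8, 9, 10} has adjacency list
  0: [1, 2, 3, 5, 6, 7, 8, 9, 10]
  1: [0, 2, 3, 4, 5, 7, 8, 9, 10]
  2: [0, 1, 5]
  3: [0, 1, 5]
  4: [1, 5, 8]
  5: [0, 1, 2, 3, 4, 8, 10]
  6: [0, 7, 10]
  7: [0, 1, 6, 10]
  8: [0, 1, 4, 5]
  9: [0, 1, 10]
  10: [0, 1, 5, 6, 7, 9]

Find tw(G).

A width-3 tree decomposition is:
Bags: B1 = {0, 1, 5, 10}  B2 = {0, 1, 3, 5}  B3 = {0, 1, 2, 5}  B4 = {0, 1, 5, 8}  B5 = {0, 1, 7, 10}  B6 = {0, 6, 7, 10}  B7 = {0, 1, 9, 10}  B8 = {1, 4, 5, 8}
Tree: B1–B2, B1–B3, B2–B4, B1–B5, B5–B6, B5–B7, B4–B8
Every bag has size at most 4, so the width is 4 − 1 = 3 and tw(G) ≤ 3. Conversely, {0, 1, 9, 10} is a clique of size 4, and the vertices of any clique must share a bag in every tree decomposition; so some bag has ≥ 4 vertices and tw(G) ≥ 3. Therefore the treewidth is 3.

3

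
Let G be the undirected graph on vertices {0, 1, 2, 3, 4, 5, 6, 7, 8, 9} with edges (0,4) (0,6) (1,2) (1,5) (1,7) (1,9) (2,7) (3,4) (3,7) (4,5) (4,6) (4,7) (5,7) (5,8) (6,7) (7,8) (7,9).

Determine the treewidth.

A width-2 tree decomposition is:
Bags: B1 = {4, 5, 7}  B2 = {5, 7, 8}  B3 = {4, 6, 7}  B4 = {1, 5, 7}  B5 = {0, 4, 6}  B6 = {3, 4, 7}  B7 = {1, 2, 7}  B8 = {1, 7, 9}
Tree: B1–B2, B1–B3, B2–B4, B3–B5, B1–B6, B4–B7, B4–B8
The largest bag has 3 vertices, giving width 2; this decomposition certifies tw(G) ≤ 2. On the other hand G contains the 3-clique {0, 4, 6}. A clique must lie in a single bag of any decomposition, so no decomposition can have width below 2. Combining the bounds, tw(G) = 2.

2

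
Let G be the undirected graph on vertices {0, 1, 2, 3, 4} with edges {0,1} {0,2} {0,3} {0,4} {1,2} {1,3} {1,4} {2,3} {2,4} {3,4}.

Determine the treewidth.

A width-4 tree decomposition is:
Bags: B1 = {0, 1, 2, 3, 4}
Tree: (single bag)
A single bag containing all 5 vertices is trivially a valid decomposition of width 4. On the other hand G contains the 5-clique {0, 1, 2, 3, 4}. A clique must lie in a single bag of any decomposition, so no decomposition can have width below 4. Hence tw(G) = 4 exactly.

4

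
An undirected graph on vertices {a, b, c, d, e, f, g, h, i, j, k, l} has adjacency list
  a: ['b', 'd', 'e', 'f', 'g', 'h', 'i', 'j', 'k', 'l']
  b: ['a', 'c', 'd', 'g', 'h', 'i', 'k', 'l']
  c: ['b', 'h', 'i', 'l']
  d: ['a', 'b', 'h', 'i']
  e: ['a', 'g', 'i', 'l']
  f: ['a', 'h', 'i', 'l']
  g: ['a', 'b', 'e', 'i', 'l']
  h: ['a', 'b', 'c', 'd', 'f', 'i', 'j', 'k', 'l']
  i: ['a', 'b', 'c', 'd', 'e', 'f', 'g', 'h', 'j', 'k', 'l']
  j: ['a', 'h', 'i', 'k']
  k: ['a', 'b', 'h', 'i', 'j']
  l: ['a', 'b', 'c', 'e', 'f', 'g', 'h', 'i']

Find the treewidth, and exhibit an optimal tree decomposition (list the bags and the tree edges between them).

Treewidth 4.
One optimal decomposition is:
Bags: B1 = {a, b, g, i, l}  B2 = {a, b, h, i, l}  B3 = {a, b, d, h, i}  B4 = {a, b, h, i, k}  B5 = {b, c, h, i, l}  B6 = {a, h, i, j, k}  B7 = {a, e, g, i, l}  B8 = {a, f, h, i, l}
Tree: B1–B2, B2–B3, B3–B4, B2–B5, B4–B6, B1–B7, B2–B8

Each bag holds 5 vertices, so the decomposition has width 4, which upper-bounds the treewidth. On the other hand G contains the 5-clique {b, c, h, i, l}. A clique must lie in a single bag of any decomposition, so no decomposition can have width below 4. Hence tw(G) = 4 exactly.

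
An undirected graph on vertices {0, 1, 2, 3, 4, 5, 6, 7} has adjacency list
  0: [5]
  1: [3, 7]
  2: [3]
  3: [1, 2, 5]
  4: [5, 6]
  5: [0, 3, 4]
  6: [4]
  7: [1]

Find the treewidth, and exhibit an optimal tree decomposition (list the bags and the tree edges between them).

Every bag has size at most 2, so the width is 2 − 1 = 1 and tw(G) ≤ 1. G has an edge, so its treewidth is at least 1. Combining the bounds, tw(G) = 1.

Treewidth 1.
One such decomposition:
Bags: B1 = {3, 5}  B2 = {2, 3}  B3 = {0, 5}  B4 = {4, 5}  B5 = {1, 3}  B6 = {1, 7}  B7 = {4, 6}
Tree: B1–B2, B1–B3, B1–B4, B1–B5, B5–B6, B4–B7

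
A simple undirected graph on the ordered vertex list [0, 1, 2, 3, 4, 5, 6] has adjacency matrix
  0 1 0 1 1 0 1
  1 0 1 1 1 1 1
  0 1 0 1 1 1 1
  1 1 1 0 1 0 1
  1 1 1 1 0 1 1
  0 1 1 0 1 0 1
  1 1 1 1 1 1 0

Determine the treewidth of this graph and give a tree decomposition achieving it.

Treewidth 4.
Bags: B1 = {0, 1, 3, 4, 6}  B2 = {1, 2, 3, 4, 6}  B3 = {1, 2, 4, 5, 6}
Tree: B1–B2, B2–B3

Every bag has size at most 5, so the width is 5 − 1 = 4 and tw(G) ≤ 4. For the lower bound, the 5 vertices {0, 1, 3, 4, 6} are pairwise adjacent, and any tree decomposition puts a clique entirely inside one bag — forcing width ≥ 4. Combining the bounds, tw(G) = 4.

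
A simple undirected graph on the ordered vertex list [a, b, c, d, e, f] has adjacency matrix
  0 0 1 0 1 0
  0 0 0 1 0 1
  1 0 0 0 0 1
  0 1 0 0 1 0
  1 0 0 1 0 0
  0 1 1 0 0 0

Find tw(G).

A width-2 tree decomposition is:
Bags: B1 = {a, d, e}  B2 = {a, b, d}  B3 = {a, b, f}  B4 = {a, c, f}
Tree: B1–B2, B2–B3, B3–B4
The largest bag has 3 vertices, giving width 2; this decomposition certifies tw(G) ≤ 2. The edges a–e–d–b–f–c–a form a cycle, so G is not a tree and its treewidth is at least 2. Combining the bounds, tw(G) = 2.

2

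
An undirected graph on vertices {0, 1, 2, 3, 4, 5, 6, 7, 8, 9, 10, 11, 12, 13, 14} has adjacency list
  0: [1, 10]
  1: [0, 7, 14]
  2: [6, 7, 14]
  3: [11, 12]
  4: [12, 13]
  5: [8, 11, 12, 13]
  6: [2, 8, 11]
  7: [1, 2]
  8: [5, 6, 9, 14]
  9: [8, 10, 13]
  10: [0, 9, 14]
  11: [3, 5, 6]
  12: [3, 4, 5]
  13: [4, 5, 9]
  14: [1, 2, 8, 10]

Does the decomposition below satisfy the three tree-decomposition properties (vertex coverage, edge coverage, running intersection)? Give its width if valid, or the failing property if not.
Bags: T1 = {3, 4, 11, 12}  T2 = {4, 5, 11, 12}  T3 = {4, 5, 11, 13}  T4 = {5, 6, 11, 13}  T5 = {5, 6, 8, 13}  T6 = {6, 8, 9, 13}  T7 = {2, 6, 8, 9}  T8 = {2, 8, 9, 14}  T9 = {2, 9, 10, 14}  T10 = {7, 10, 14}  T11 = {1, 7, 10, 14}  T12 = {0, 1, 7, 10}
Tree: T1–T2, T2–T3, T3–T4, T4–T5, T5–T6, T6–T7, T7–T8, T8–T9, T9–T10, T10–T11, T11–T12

A tree decomposition must satisfy three properties: every vertex lies in some bag; for every edge, both endpoints lie together in some bag; and for every vertex, the bags containing it form a connected subtree. Here edge (2,7) lies in no bag, so the decomposition is invalid.

No — edge (2,7) lies in no bag.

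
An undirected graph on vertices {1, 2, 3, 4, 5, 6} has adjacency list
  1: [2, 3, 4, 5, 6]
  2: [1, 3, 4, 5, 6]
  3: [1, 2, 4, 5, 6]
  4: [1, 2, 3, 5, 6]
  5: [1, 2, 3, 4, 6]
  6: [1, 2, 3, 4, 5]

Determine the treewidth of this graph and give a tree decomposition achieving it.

Treewidth 5.
One such decomposition:
Bags: B1 = {1, 2, 3, 4, 5, 6}
Tree: (single bag)

With just one bag of size 6, the width is 6 − 1 = 5, so tw(G) ≤ 5. For the lower bound, the 6 vertices {1, 2, 3, 4, 5, 6} are pairwise adjacent, and any tree decomposition puts a clique entirely inside one bag — forcing width ≥ 5. Hence tw(G) = 5 exactly.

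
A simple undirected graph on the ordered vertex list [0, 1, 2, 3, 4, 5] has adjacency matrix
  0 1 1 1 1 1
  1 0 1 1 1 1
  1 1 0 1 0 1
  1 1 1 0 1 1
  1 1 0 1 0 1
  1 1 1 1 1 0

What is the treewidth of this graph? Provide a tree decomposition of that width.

Treewidth 4.
One optimal decomposition is:
Bags: B1 = {0, 1, 2, 3, 5}  B2 = {0, 1, 3, 4, 5}
Tree: B1–B2

Every bag has size at most 5, so the width is 5 − 1 = 4 and tw(G) ≤ 4. For the lower bound, the 5 vertices {0, 1, 2, 3, 5} are pairwise adjacent, and any tree decomposition puts a clique entirely inside one bag — forcing width ≥ 4. Combining the bounds, tw(G) = 4.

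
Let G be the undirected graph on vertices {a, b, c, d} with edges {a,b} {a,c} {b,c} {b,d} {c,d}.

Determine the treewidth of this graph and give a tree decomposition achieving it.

Every bag has size at most 3, so the width is 3 − 1 = 2 and tw(G) ≤ 2. On the other hand G contains the 3-clique {b, c, d}. A clique must lie in a single bag of any decomposition, so no decomposition can have width below 2. Combining the bounds, tw(G) = 2.

Treewidth 2.
Bags: B1 = {a, b, c}  B2 = {b, c, d}
Tree: B1–B2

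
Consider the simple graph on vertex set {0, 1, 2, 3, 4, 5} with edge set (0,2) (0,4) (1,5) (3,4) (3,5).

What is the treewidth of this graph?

1

A width-1 tree decomposition is:
Bags: B1 = {1, 5}  B2 = {3, 5}  B3 = {3, 4}  B4 = {0, 4}  B5 = {0, 2}
Tree: B1–B2, B2–B3, B3–B4, B4–B5
Each bag holds 2 vertices, so the decomposition has width 1, which upper-bounds the treewidth. G has an edge, so its treewidth is at least 1. Therefore the treewidth is 1.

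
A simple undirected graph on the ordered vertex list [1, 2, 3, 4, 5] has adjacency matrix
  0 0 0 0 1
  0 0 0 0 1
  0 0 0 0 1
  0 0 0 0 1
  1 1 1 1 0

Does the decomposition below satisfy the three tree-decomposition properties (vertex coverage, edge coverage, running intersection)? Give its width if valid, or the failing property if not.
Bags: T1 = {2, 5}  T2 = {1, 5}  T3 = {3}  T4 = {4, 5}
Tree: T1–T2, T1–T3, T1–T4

No — edge (5,3) lies in no bag.

A tree decomposition must satisfy three properties: every vertex lies in some bag; for every edge, both endpoints lie together in some bag; and for every vertex, the bags containing it form a connected subtree. Here edge (5,3) lies in no bag, so the decomposition is invalid.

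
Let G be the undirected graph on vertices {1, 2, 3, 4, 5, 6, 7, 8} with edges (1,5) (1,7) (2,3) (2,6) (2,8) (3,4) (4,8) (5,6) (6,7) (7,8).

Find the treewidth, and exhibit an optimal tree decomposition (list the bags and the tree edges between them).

Treewidth 2.
One optimal decomposition is:
Bags: B1 = {1, 5, 7}  B2 = {5, 6, 7}  B3 = {6, 7, 8}  B4 = {2, 6, 8}  B5 = {2, 4, 8}  B6 = {2, 3, 4}
Tree: B1–B2, B2–B3, B3–B4, B4–B5, B5–B6

Each bag holds 3 vertices, so the decomposition has width 2, which upper-bounds the treewidth. Since 1–5–6–7–1 is a cycle in G, G is not acyclic. Forests are exactly the graphs of treewidth ≤ 1, so tw(G) ≥ 2. Hence tw(G) = 2 exactly.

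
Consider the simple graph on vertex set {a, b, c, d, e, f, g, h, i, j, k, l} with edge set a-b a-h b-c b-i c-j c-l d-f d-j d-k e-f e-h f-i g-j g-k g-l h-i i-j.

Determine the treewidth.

3

A width-3 tree decomposition is:
Bags: B1 = {a, b, e, h}  B2 = {b, e, h, i}  B3 = {b, e, f, i}  B4 = {b, c, f, i}  B5 = {c, f, i, j}  B6 = {c, d, f, j}  B7 = {c, d, j, l}  B8 = {d, g, j, l}  B9 = {d, g, k, l}
Tree: B1–B2, B2–B3, B3–B4, B4–B5, B5–B6, B6–B7, B7–B8, B8–B9
Every bag has size at most 4, so the width is 4 − 1 = 3 and tw(G) ≤ 3. For the lower bound: the 4 vertex sets {a,e,h}, {b}, {i}, {c,d,f,j} are disjoint, each induces a connected subgraph, and every pair is joined by at least one edge of G. Contracting each set to a single vertex therefore yields K_{4} as a minor, and since treewidth is minor-monotone, tw(G) ≥ tw(K_{4}) = 3. The upper and lower bounds meet at 3, so that is the treewidth.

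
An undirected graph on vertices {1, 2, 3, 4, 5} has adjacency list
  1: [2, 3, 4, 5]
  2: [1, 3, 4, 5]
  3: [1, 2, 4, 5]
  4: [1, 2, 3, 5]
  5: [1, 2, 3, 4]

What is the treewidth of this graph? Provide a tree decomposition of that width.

Treewidth 4.
One such decomposition:
Bags: B1 = {1, 2, 3, 4, 5}
Tree: (single bag)

With just one bag of size 5, the width is 5 − 1 = 4, so tw(G) ≤ 4. For the lower bound, the 5 vertices {1, 2, 3, 4, 5} are pairwise adjacent, and any tree decomposition puts a clique entirely inside one bag — forcing width ≥ 4. Combining the bounds, tw(G) = 4.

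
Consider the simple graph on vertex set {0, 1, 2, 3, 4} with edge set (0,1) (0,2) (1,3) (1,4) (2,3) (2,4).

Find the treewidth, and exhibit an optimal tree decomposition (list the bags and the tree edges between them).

Treewidth 2.
Bags: B1 = {1, 2, 4}  B2 = {1, 2, 3}  B3 = {0, 1, 2}
Tree: B1–B2, B2–B3

Every bag has size at most 3, so the width is 3 − 1 = 2 and tw(G) ≤ 2. For the lower bound, G contains the cycle 4–1–3–2–4, so G is not a forest; only forests have treewidth ≤ 1, hence tw(G) ≥ 2. Therefore the treewidth is 2.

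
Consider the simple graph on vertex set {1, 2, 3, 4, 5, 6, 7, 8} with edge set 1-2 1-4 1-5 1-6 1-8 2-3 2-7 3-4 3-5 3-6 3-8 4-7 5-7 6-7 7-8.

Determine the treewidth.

3

A width-3 tree decomposition is:
Bags: B1 = {1, 3, 5, 7}  B2 = {1, 2, 3, 7}  B3 = {1, 3, 4, 7}  B4 = {1, 3, 6, 7}  B5 = {1, 3, 7, 8}
Tree: B1–B2, B2–B3, B3–B4, B4–B5
The largest bag has 4 vertices, giving width 3; this decomposition certifies tw(G) ≤ 3. For the lower bound: the 4 vertex sets {1,5}, {2,3}, {7}, {4} are disjoint, each induces a connected subgraph, and every pair is joined by at least one edge of G. Contracting each set to a single vertex therefore yields K_{4} as a minor, and since treewidth is minor-monotone, tw(G) ≥ tw(K_{4}) = 3. Therefore the treewidth is 3.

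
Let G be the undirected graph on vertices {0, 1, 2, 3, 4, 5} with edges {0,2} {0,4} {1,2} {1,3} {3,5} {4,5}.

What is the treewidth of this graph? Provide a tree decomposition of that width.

Treewidth 2.
One such decomposition:
Bags: B1 = {1, 2, 3}  B2 = {2, 3, 5}  B3 = {2, 4, 5}  B4 = {0, 2, 4}
Tree: B1–B2, B2–B3, B3–B4

Each bag holds 3 vertices, so the decomposition has width 2, which upper-bounds the treewidth. For the lower bound, G contains the cycle 2–1–3–5–4–0–2, so G is not a forest; only forests have treewidth ≤ 1, hence tw(G) ≥ 2. Combining the bounds, tw(G) = 2.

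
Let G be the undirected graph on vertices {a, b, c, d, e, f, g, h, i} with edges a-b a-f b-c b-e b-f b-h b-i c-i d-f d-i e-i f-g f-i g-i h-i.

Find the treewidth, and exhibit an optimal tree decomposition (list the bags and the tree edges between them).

Every bag has size at most 3, so the width is 3 − 1 = 2 and tw(G) ≤ 2. On the other hand G contains the 3-clique {a, b, f}. A clique must lie in a single bag of any decomposition, so no decomposition can have width below 2. The upper and lower bounds meet at 2, so that is the treewidth.

Treewidth 2.
One such decomposition:
Bags: B1 = {b, f, i}  B2 = {d, f, i}  B3 = {a, b, f}  B4 = {f, g, i}  B5 = {b, c, i}  B6 = {b, e, i}  B7 = {b, h, i}
Tree: B1–B2, B1–B3, B1–B4, B1–B5, B1–B6, B6–B7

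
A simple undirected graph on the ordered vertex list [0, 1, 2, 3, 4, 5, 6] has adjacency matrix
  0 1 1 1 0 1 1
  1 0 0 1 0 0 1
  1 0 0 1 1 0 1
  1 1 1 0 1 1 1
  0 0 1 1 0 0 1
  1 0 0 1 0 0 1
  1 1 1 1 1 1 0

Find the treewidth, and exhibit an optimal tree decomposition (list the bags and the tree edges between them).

Treewidth 3.
One optimal decomposition is:
Bags: B1 = {2, 3, 4, 6}  B2 = {0, 2, 3, 6}  B3 = {0, 1, 3, 6}  B4 = {0, 3, 5, 6}
Tree: B1–B2, B2–B3, B3–B4

Each bag holds 4 vertices, so the decomposition has width 3, which upper-bounds the treewidth. On the other hand G contains the 4-clique {0, 1, 3, 6}. A clique must lie in a single bag of any decomposition, so no decomposition can have width below 3. Hence tw(G) = 3 exactly.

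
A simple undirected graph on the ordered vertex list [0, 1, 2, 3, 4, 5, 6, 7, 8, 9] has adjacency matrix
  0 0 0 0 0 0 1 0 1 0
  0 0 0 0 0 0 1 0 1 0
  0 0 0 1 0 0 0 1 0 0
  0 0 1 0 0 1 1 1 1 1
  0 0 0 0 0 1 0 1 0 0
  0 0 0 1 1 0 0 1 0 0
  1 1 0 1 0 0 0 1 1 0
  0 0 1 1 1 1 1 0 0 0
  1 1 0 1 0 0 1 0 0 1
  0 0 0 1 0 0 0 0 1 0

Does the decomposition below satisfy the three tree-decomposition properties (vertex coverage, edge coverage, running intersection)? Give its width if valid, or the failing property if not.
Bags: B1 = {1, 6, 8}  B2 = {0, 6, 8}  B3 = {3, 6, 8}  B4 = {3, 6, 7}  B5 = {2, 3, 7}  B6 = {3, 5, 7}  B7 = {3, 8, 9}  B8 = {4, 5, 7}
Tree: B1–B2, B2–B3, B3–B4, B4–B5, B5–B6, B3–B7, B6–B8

Every vertex of G appears in some bag (union = {0, 1, 2, 3, 4, 5, 6, 7, 8, 9}); every edge is covered by a bag; and for each vertex v the set of bags containing v is connected in the bag tree. The decomposition is therefore valid. The largest bag has 3 vertices, so the width is 2.

Yes; width 2.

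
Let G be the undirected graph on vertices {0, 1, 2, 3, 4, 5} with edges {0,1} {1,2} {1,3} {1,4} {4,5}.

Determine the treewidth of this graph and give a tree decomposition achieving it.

Treewidth 1.
One optimal decomposition is:
Bags: B1 = {0, 1}  B2 = {1, 3}  B3 = {1, 4}  B4 = {1, 2}  B5 = {4, 5}
Tree: B1–B2, B1–B3, B2–B4, B3–B5

Every bag has size at most 2, so the width is 2 − 1 = 1 and tw(G) ≤ 1. Any graph with an edge has treewidth ≥ 1, and G has the edge 0–1. Hence tw(G) = 1 exactly.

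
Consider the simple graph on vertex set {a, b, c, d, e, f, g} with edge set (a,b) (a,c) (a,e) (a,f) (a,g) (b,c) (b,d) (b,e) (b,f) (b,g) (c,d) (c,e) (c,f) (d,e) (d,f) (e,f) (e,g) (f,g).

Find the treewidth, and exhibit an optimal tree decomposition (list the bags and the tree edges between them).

Treewidth 4.
One optimal decomposition is:
Bags: B1 = {a, b, c, e, f}  B2 = {b, c, d, e, f}  B3 = {a, b, e, f, g}
Tree: B1–B2, B1–B3

The largest bag has 5 vertices, giving width 4; this decomposition certifies tw(G) ≤ 4. Conversely, {a, b, e, f, g} is a clique of size 5, and the vertices of any clique must share a bag in every tree decomposition; so some bag has ≥ 5 vertices and tw(G) ≥ 4. Therefore the treewidth is 4.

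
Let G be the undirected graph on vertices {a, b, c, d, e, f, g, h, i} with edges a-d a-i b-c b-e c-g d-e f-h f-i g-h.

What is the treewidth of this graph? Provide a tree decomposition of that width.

Treewidth 2.
Bags: B1 = {a, f, i}  B2 = {a, f, h}  B3 = {a, g, h}  B4 = {a, c, g}  B5 = {a, b, c}  B6 = {a, b, e}  B7 = {a, d, e}
Tree: B1–B2, B2–B3, B3–B4, B4–B5, B5–B6, B6–B7

Every bag has size at most 3, so the width is 3 − 1 = 2 and tw(G) ≤ 2. Since a–i–f–h–g–c–b–e–d–a is a cycle in G, G is not acyclic. Forests are exactly the graphs of treewidth ≤ 1, so tw(G) ≥ 2. Therefore the treewidth is 2.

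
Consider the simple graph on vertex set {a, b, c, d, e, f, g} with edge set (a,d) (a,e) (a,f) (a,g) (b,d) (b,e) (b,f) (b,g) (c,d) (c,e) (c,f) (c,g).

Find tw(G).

A width-3 tree decomposition is:
Bags: B1 = {a, b, c, g}  B2 = {a, b, c, e}  B3 = {a, b, c, d}  B4 = {a, b, c, f}
Tree: B1–B2, B2–B3, B3–B4
Each bag holds 4 vertices, so the decomposition has width 3, which upper-bounds the treewidth. For the lower bound: the 4 vertex sets {b,g}, {c,e}, {a}, {d} are disjoint, each induces a connected subgraph, and every pair is joined by at least one edge of G. Contracting each set to a single vertex therefore yields K_{4} as a minor, and since treewidth is minor-monotone, tw(G) ≥ tw(K_{4}) = 3. The upper and lower bounds meet at 3, so that is the treewidth.

3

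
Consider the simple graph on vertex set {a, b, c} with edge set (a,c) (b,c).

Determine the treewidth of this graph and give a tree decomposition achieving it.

Treewidth 1.
One such decomposition:
Bags: B1 = {b, c}  B2 = {a, c}
Tree: B1–B2

Each bag holds 2 vertices, so the decomposition has width 1, which upper-bounds the treewidth. G has an edge, so its treewidth is at least 1. Combining the bounds, tw(G) = 1.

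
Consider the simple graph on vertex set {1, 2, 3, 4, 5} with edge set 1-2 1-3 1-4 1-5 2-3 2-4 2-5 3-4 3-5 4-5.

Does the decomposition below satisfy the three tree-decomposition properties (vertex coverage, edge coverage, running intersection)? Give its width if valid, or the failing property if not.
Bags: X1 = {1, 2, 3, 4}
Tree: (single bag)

No — vertex 5 appears in no bag.

A tree decomposition must satisfy three properties: every vertex lies in some bag; for every edge, both endpoints lie together in some bag; and for every vertex, the bags containing it form a connected subtree. Here vertex 5 appears in no bag, so the decomposition is invalid.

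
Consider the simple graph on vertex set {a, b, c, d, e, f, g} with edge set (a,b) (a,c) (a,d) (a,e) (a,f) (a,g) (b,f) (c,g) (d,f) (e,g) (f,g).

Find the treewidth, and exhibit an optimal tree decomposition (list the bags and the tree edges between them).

Treewidth 2.
Bags: B1 = {a, e, g}  B2 = {a, c, g}  B3 = {a, f, g}  B4 = {a, b, f}  B5 = {a, d, f}
Tree: B1–B2, B1–B3, B3–B4, B4–B5

Each bag holds 3 vertices, so the decomposition has width 2, which upper-bounds the treewidth. For the lower bound, the 3 vertices {a, e, g} are pairwise adjacent, and any tree decomposition puts a clique entirely inside one bag — forcing width ≥ 2. Hence tw(G) = 2 exactly.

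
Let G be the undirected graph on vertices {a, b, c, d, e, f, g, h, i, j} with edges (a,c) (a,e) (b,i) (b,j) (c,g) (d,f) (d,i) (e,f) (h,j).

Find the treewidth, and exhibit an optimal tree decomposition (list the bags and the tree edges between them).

Each bag holds 2 vertices, so the decomposition has width 1, which upper-bounds the treewidth. Any graph with an edge has treewidth ≥ 1, and G has the edge g–c. Hence tw(G) = 1 exactly.

Treewidth 1.
One such decomposition:
Bags: B1 = {c, g}  B2 = {a, c}  B3 = {a, e}  B4 = {e, f}  B5 = {d, f}  B6 = {d, i}  B7 = {b, i}  B8 = {b, j}  B9 = {h, j}
Tree: B1–B2, B2–B3, B3–B4, B4–B5, B5–B6, B6–B7, B7–B8, B8–B9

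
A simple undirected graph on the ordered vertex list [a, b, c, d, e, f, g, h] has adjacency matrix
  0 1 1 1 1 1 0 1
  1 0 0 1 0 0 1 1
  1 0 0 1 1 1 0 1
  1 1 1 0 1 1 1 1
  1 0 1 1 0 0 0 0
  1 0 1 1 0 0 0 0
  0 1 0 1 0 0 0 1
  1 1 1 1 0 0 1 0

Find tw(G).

A width-3 tree decomposition is:
Bags: B1 = {a, c, d, h}  B2 = {a, b, d, h}  B3 = {b, d, g, h}  B4 = {a, c, d, e}  B5 = {a, c, d, f}
Tree: B1–B2, B2–B3, B1–B4, B1–B5
Each bag holds 4 vertices, so the decomposition has width 3, which upper-bounds the treewidth. Conversely, {b, d, g, h} is a clique of size 4, and the vertices of any clique must share a bag in every tree decomposition; so some bag has ≥ 4 vertices and tw(G) ≥ 3. Therefore the treewidth is 3.

3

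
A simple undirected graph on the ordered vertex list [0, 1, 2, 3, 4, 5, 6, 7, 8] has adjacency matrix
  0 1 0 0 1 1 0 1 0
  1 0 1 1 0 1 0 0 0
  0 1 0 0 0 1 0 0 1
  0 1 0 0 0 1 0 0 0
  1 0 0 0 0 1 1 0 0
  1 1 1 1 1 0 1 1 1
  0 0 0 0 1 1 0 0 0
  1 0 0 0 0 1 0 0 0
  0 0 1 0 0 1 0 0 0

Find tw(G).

2

A width-2 tree decomposition is:
Bags: B1 = {0, 1, 5}  B2 = {0, 4, 5}  B3 = {1, 2, 5}  B4 = {2, 5, 8}  B5 = {1, 3, 5}  B6 = {0, 5, 7}  B7 = {4, 5, 6}
Tree: B1–B2, B1–B3, B3–B4, B3–B5, B2–B6, B2–B7
Every bag has size at most 3, so the width is 3 − 1 = 2 and tw(G) ≤ 2. Conversely, {0, 1, 5} is a clique of size 3, and the vertices of any clique must share a bag in every tree decomposition; so some bag has ≥ 3 vertices and tw(G) ≥ 2. Combining the bounds, tw(G) = 2.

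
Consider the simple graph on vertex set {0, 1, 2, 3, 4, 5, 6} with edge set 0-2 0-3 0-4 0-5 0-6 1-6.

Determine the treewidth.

1

A width-1 tree decomposition is:
Bags: B1 = {0, 2}  B2 = {0, 6}  B3 = {1, 6}  B4 = {0, 3}  B5 = {0, 5}  B6 = {0, 4}
Tree: B1–B2, B2–B3, B2–B4, B4–B5, B1–B6
Each bag holds 2 vertices, so the decomposition has width 1, which upper-bounds the treewidth. Since G has at least one edge (e.g. 2–0), it is not an edgeless graph, so tw(G) ≥ 1. The upper and lower bounds meet at 1, so that is the treewidth.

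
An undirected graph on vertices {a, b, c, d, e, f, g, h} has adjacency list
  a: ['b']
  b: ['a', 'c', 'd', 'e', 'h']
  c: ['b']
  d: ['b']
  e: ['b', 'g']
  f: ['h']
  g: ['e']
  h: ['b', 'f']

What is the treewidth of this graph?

1

A width-1 tree decomposition is:
Bags: B1 = {b, c}  B2 = {b, h}  B3 = {a, b}  B4 = {b, e}  B5 = {e, g}  B6 = {b, d}  B7 = {f, h}
Tree: B1–B2, B2–B3, B1–B4, B4–B5, B1–B6, B2–B7
Each bag holds 2 vertices, so the decomposition has width 1, which upper-bounds the treewidth. Since G has at least one edge (e.g. b–c), it is not an edgeless graph, so tw(G) ≥ 1. Hence tw(G) = 1 exactly.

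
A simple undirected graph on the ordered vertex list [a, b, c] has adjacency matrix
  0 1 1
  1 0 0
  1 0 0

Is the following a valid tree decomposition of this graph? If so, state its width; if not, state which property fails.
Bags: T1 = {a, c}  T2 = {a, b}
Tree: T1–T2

Checking the three conditions: (i) the bags cover all of {a, b, c}; (ii) for each edge, some bag contains both endpoints; (iii) the bags containing any fixed vertex form a subtree. All hold, so the decomposition is valid with width 2 − 1 = 1.

Yes; width 1.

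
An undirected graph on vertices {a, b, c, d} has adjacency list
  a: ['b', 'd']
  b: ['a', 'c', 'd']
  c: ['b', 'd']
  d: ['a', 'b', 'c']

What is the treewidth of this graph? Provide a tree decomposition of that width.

The largest bag has 3 vertices, giving width 2; this decomposition certifies tw(G) ≤ 2. On the other hand G contains the 3-clique {b, c, d}. A clique must lie in a single bag of any decomposition, so no decomposition can have width below 2. Therefore the treewidth is 2.

Treewidth 2.
Bags: B1 = {a, b, d}  B2 = {b, c, d}
Tree: B1–B2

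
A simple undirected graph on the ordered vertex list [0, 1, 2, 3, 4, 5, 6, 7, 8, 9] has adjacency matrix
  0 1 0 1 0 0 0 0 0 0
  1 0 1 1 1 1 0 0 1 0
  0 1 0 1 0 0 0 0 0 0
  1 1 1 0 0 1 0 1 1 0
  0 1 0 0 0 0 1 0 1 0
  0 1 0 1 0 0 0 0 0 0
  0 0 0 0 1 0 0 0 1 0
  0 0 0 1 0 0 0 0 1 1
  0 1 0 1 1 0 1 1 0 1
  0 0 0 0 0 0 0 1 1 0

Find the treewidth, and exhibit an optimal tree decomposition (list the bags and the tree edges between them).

The largest bag has 3 vertices, giving width 2; this decomposition certifies tw(G) ≤ 2. For the lower bound, the 3 vertices {0, 1, 3} are pairwise adjacent, and any tree decomposition puts a clique entirely inside one bag — forcing width ≥ 2. Combining the bounds, tw(G) = 2.

Treewidth 2.
Bags: B1 = {1, 3, 5}  B2 = {0, 1, 3}  B3 = {1, 3, 8}  B4 = {1, 4, 8}  B5 = {4, 6, 8}  B6 = {1, 2, 3}  B7 = {3, 7, 8}  B8 = {7, 8, 9}
Tree: B1–B2, B2–B3, B3–B4, B4–B5, B1–B6, B3–B7, B7–B8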